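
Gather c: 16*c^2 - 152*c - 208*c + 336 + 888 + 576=16*c^2 - 360*c + 1800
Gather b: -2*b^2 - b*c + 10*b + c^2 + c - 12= -2*b^2 + b*(10 - c) + c^2 + c - 12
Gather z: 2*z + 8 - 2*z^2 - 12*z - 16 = -2*z^2 - 10*z - 8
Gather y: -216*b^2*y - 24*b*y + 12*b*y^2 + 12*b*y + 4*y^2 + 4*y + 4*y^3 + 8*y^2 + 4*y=4*y^3 + y^2*(12*b + 12) + y*(-216*b^2 - 12*b + 8)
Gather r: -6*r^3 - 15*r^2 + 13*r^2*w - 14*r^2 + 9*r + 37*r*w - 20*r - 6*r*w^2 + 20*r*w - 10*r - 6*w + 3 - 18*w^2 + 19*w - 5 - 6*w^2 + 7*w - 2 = -6*r^3 + r^2*(13*w - 29) + r*(-6*w^2 + 57*w - 21) - 24*w^2 + 20*w - 4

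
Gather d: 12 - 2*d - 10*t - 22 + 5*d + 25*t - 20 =3*d + 15*t - 30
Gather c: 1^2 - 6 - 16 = -21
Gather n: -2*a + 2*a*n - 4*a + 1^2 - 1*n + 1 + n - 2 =2*a*n - 6*a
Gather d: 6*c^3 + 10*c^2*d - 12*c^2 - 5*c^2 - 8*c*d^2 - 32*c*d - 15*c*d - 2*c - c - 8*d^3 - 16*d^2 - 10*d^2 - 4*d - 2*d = 6*c^3 - 17*c^2 - 3*c - 8*d^3 + d^2*(-8*c - 26) + d*(10*c^2 - 47*c - 6)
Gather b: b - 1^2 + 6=b + 5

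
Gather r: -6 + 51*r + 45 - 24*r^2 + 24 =-24*r^2 + 51*r + 63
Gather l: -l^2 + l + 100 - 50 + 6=-l^2 + l + 56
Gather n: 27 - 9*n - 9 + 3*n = 18 - 6*n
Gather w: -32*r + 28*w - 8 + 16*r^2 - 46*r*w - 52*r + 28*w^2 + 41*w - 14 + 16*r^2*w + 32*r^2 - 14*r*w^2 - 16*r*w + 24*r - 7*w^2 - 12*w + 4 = 48*r^2 - 60*r + w^2*(21 - 14*r) + w*(16*r^2 - 62*r + 57) - 18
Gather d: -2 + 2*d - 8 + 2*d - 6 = 4*d - 16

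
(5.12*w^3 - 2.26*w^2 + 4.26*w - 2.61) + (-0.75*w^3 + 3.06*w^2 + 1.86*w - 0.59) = 4.37*w^3 + 0.8*w^2 + 6.12*w - 3.2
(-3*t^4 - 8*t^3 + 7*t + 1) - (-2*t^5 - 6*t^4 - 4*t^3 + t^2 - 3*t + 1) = 2*t^5 + 3*t^4 - 4*t^3 - t^2 + 10*t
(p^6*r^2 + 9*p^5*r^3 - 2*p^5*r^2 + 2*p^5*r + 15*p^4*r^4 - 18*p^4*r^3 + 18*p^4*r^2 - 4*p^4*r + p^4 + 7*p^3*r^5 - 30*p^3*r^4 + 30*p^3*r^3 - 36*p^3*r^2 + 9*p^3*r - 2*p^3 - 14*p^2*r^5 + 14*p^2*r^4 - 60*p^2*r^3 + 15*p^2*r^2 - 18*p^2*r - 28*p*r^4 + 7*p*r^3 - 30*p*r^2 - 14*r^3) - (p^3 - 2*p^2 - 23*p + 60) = p^6*r^2 + 9*p^5*r^3 - 2*p^5*r^2 + 2*p^5*r + 15*p^4*r^4 - 18*p^4*r^3 + 18*p^4*r^2 - 4*p^4*r + p^4 + 7*p^3*r^5 - 30*p^3*r^4 + 30*p^3*r^3 - 36*p^3*r^2 + 9*p^3*r - 3*p^3 - 14*p^2*r^5 + 14*p^2*r^4 - 60*p^2*r^3 + 15*p^2*r^2 - 18*p^2*r + 2*p^2 - 28*p*r^4 + 7*p*r^3 - 30*p*r^2 + 23*p - 14*r^3 - 60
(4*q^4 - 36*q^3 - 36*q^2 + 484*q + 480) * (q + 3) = 4*q^5 - 24*q^4 - 144*q^3 + 376*q^2 + 1932*q + 1440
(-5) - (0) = -5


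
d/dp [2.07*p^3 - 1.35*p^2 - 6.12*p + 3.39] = 6.21*p^2 - 2.7*p - 6.12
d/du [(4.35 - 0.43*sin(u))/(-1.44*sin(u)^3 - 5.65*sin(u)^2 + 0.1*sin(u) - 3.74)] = (-1.2384*sin(u)^3 + 16.3625*sin(u)^2 + 49.155*sin(u) + 1.1732)*cos(u)/(2.0736*sin(u)^6 + 16.272*sin(u)^5 + 31.6345*sin(u)^4 + 9.6412*sin(u)^3 + 42.272*sin(u)^2 - 0.748*sin(u) + 13.9876)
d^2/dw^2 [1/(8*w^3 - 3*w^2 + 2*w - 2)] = 2*(3*(1 - 8*w)*(8*w^3 - 3*w^2 + 2*w - 2) + 4*(12*w^2 - 3*w + 1)^2)/(8*w^3 - 3*w^2 + 2*w - 2)^3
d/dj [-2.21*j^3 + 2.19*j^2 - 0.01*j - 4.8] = -6.63*j^2 + 4.38*j - 0.01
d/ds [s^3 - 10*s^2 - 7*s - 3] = 3*s^2 - 20*s - 7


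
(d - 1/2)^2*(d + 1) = d^3 - 3*d/4 + 1/4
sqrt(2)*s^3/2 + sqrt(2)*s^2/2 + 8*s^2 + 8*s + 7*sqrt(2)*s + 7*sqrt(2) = (s + sqrt(2))*(s + 7*sqrt(2))*(sqrt(2)*s/2 + sqrt(2)/2)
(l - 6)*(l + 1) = l^2 - 5*l - 6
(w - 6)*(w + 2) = w^2 - 4*w - 12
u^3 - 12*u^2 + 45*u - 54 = (u - 6)*(u - 3)^2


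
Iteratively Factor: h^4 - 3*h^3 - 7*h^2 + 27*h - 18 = (h - 3)*(h^3 - 7*h + 6) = (h - 3)*(h - 2)*(h^2 + 2*h - 3) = (h - 3)*(h - 2)*(h - 1)*(h + 3)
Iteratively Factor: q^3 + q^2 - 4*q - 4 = (q + 2)*(q^2 - q - 2) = (q - 2)*(q + 2)*(q + 1)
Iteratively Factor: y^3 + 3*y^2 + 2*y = (y + 1)*(y^2 + 2*y) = (y + 1)*(y + 2)*(y)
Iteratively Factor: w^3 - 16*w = (w + 4)*(w^2 - 4*w) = (w - 4)*(w + 4)*(w)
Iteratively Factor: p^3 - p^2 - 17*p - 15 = (p - 5)*(p^2 + 4*p + 3) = (p - 5)*(p + 1)*(p + 3)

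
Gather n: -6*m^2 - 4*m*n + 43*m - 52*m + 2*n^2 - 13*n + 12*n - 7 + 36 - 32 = -6*m^2 - 9*m + 2*n^2 + n*(-4*m - 1) - 3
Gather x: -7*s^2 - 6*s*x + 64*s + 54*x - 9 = -7*s^2 + 64*s + x*(54 - 6*s) - 9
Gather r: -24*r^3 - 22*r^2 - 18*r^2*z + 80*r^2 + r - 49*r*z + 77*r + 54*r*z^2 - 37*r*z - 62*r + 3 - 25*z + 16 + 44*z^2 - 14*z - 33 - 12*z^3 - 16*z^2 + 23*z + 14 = -24*r^3 + r^2*(58 - 18*z) + r*(54*z^2 - 86*z + 16) - 12*z^3 + 28*z^2 - 16*z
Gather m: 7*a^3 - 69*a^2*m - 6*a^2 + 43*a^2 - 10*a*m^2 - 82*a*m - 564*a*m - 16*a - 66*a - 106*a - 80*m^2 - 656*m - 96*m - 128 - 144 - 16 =7*a^3 + 37*a^2 - 188*a + m^2*(-10*a - 80) + m*(-69*a^2 - 646*a - 752) - 288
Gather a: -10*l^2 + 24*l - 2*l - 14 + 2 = -10*l^2 + 22*l - 12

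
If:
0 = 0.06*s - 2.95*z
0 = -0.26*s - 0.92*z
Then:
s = 0.00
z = 0.00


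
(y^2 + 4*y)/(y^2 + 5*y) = (y + 4)/(y + 5)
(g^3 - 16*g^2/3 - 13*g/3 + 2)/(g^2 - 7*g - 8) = (g^2 - 19*g/3 + 2)/(g - 8)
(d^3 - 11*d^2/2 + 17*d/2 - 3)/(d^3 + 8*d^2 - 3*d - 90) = (d^2 - 5*d/2 + 1)/(d^2 + 11*d + 30)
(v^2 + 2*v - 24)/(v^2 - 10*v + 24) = (v + 6)/(v - 6)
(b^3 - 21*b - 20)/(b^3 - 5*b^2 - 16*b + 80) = (b + 1)/(b - 4)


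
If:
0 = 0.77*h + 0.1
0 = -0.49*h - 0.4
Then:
No Solution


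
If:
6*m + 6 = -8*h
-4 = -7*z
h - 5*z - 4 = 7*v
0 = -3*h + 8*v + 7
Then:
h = -41/91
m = -109/273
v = -95/91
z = 4/7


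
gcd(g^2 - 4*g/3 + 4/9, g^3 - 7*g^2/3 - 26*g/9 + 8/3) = g - 2/3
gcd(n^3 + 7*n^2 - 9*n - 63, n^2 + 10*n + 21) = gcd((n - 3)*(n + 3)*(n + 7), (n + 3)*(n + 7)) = n^2 + 10*n + 21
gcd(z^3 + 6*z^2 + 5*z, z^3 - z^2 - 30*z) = z^2 + 5*z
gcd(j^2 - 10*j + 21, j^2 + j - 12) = j - 3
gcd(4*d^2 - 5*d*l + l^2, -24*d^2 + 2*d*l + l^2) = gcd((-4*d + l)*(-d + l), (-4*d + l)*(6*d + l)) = 4*d - l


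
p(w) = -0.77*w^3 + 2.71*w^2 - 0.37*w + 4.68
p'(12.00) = -267.97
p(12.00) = -940.08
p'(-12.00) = -398.05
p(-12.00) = 1729.92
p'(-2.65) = -30.95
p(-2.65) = 39.02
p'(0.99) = 2.73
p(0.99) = 6.22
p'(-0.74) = -5.65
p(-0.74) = 6.75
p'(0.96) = 2.70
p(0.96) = 6.14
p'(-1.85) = -18.30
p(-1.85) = 19.51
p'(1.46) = 2.62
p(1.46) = 7.52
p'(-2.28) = -24.74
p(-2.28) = 28.74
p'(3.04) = -5.24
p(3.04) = 6.97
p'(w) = -2.31*w^2 + 5.42*w - 0.37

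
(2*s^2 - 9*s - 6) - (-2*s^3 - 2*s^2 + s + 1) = 2*s^3 + 4*s^2 - 10*s - 7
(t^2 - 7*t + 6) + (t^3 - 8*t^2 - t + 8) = t^3 - 7*t^2 - 8*t + 14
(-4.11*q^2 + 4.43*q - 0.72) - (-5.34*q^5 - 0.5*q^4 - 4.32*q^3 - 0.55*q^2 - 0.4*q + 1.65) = 5.34*q^5 + 0.5*q^4 + 4.32*q^3 - 3.56*q^2 + 4.83*q - 2.37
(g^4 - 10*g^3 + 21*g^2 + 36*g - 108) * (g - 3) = g^5 - 13*g^4 + 51*g^3 - 27*g^2 - 216*g + 324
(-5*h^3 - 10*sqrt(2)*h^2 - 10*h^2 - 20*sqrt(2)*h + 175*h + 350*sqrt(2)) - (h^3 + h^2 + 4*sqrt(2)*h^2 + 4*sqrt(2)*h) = -6*h^3 - 14*sqrt(2)*h^2 - 11*h^2 - 24*sqrt(2)*h + 175*h + 350*sqrt(2)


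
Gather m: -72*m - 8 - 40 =-72*m - 48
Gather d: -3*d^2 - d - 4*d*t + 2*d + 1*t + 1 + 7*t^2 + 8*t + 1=-3*d^2 + d*(1 - 4*t) + 7*t^2 + 9*t + 2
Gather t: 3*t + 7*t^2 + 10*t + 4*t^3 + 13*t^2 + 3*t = 4*t^3 + 20*t^2 + 16*t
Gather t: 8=8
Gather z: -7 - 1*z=-z - 7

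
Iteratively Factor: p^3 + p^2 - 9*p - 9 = (p - 3)*(p^2 + 4*p + 3) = (p - 3)*(p + 3)*(p + 1)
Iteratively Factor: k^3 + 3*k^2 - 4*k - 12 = (k + 3)*(k^2 - 4) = (k - 2)*(k + 3)*(k + 2)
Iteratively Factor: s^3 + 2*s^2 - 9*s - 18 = (s + 3)*(s^2 - s - 6) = (s + 2)*(s + 3)*(s - 3)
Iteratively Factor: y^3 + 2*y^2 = (y)*(y^2 + 2*y) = y^2*(y + 2)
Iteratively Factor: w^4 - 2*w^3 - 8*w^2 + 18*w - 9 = (w - 1)*(w^3 - w^2 - 9*w + 9) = (w - 3)*(w - 1)*(w^2 + 2*w - 3) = (w - 3)*(w - 1)*(w + 3)*(w - 1)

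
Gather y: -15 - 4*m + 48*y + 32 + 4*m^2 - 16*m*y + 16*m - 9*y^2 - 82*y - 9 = 4*m^2 + 12*m - 9*y^2 + y*(-16*m - 34) + 8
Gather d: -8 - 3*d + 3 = -3*d - 5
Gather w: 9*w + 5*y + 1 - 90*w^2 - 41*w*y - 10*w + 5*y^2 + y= -90*w^2 + w*(-41*y - 1) + 5*y^2 + 6*y + 1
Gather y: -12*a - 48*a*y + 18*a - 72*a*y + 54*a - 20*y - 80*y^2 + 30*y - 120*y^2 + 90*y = 60*a - 200*y^2 + y*(100 - 120*a)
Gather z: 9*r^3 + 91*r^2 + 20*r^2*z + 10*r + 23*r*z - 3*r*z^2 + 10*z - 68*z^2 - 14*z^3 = 9*r^3 + 91*r^2 + 10*r - 14*z^3 + z^2*(-3*r - 68) + z*(20*r^2 + 23*r + 10)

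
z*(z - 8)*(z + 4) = z^3 - 4*z^2 - 32*z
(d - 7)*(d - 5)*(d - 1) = d^3 - 13*d^2 + 47*d - 35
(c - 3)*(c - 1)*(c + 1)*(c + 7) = c^4 + 4*c^3 - 22*c^2 - 4*c + 21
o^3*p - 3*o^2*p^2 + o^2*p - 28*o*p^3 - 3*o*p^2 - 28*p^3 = (o - 7*p)*(o + 4*p)*(o*p + p)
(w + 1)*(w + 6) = w^2 + 7*w + 6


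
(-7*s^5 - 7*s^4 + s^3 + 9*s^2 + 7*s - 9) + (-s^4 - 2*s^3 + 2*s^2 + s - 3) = -7*s^5 - 8*s^4 - s^3 + 11*s^2 + 8*s - 12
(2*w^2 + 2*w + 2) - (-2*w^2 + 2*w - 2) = 4*w^2 + 4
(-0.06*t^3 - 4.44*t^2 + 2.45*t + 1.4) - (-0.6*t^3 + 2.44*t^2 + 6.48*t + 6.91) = 0.54*t^3 - 6.88*t^2 - 4.03*t - 5.51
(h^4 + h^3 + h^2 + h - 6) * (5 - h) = -h^5 + 4*h^4 + 4*h^3 + 4*h^2 + 11*h - 30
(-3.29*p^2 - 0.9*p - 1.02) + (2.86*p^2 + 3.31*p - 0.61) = -0.43*p^2 + 2.41*p - 1.63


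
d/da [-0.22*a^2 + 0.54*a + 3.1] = 0.54 - 0.44*a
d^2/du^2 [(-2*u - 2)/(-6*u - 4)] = 6/(3*u + 2)^3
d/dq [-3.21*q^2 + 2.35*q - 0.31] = 2.35 - 6.42*q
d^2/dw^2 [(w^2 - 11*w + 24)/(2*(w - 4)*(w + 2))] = 3*(-3*w^3 + 32*w^2 - 136*w + 176)/(w^6 - 6*w^5 - 12*w^4 + 88*w^3 + 96*w^2 - 384*w - 512)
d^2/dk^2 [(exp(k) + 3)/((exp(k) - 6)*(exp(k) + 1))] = (exp(4*k) + 17*exp(3*k) - 9*exp(2*k) + 117*exp(k) - 54)*exp(k)/(exp(6*k) - 15*exp(5*k) + 57*exp(4*k) + 55*exp(3*k) - 342*exp(2*k) - 540*exp(k) - 216)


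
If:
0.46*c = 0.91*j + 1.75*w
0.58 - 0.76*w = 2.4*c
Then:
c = 0.241666666666667 - 0.316666666666667*w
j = 0.122161172161172 - 2.08315018315018*w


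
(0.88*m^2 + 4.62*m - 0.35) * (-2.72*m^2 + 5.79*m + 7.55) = -2.3936*m^4 - 7.4712*m^3 + 34.3458*m^2 + 32.8545*m - 2.6425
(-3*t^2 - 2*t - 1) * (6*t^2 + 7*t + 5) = -18*t^4 - 33*t^3 - 35*t^2 - 17*t - 5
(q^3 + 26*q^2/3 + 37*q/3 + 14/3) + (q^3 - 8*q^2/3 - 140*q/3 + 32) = 2*q^3 + 6*q^2 - 103*q/3 + 110/3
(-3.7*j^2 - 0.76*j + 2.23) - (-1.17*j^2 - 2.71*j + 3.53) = -2.53*j^2 + 1.95*j - 1.3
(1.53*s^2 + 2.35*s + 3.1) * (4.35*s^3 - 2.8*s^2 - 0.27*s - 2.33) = 6.6555*s^5 + 5.9385*s^4 + 6.4919*s^3 - 12.8794*s^2 - 6.3125*s - 7.223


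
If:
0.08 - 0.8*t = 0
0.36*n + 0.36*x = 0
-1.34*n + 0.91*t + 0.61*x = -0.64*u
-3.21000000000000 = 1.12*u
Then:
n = -0.89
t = 0.10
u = -2.87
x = 0.89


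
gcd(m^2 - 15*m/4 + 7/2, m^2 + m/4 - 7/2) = m - 7/4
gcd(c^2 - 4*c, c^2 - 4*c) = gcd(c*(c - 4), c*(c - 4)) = c^2 - 4*c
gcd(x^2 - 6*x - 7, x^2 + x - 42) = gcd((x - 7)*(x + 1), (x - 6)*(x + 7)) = 1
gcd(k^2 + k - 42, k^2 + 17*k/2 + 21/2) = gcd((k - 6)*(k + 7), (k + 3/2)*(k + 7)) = k + 7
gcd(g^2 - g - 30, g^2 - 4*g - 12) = g - 6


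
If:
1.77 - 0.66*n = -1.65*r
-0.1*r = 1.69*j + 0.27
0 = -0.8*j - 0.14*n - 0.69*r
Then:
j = -0.15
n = 2.06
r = -0.25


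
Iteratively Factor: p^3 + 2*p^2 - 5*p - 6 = (p + 1)*(p^2 + p - 6) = (p - 2)*(p + 1)*(p + 3)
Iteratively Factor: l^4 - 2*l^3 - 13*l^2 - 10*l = (l + 1)*(l^3 - 3*l^2 - 10*l) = (l + 1)*(l + 2)*(l^2 - 5*l) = (l - 5)*(l + 1)*(l + 2)*(l)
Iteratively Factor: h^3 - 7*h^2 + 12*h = (h - 3)*(h^2 - 4*h) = (h - 4)*(h - 3)*(h)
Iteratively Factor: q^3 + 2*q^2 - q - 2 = (q + 1)*(q^2 + q - 2) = (q + 1)*(q + 2)*(q - 1)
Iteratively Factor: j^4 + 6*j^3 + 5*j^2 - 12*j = (j - 1)*(j^3 + 7*j^2 + 12*j) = (j - 1)*(j + 4)*(j^2 + 3*j) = (j - 1)*(j + 3)*(j + 4)*(j)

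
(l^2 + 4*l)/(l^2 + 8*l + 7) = l*(l + 4)/(l^2 + 8*l + 7)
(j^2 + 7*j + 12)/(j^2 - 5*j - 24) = (j + 4)/(j - 8)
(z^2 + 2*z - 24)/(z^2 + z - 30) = (z - 4)/(z - 5)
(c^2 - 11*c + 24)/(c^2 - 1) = (c^2 - 11*c + 24)/(c^2 - 1)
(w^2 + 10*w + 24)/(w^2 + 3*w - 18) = (w + 4)/(w - 3)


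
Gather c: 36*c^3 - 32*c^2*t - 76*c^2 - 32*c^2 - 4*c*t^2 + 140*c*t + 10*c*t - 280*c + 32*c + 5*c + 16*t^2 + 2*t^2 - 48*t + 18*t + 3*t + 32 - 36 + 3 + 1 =36*c^3 + c^2*(-32*t - 108) + c*(-4*t^2 + 150*t - 243) + 18*t^2 - 27*t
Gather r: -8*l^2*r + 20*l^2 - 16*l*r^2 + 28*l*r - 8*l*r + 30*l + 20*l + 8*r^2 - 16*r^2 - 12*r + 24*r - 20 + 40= 20*l^2 + 50*l + r^2*(-16*l - 8) + r*(-8*l^2 + 20*l + 12) + 20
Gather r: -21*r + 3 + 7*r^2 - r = 7*r^2 - 22*r + 3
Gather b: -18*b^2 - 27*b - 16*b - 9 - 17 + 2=-18*b^2 - 43*b - 24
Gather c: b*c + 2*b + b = b*c + 3*b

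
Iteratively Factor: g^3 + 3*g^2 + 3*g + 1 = (g + 1)*(g^2 + 2*g + 1) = (g + 1)^2*(g + 1)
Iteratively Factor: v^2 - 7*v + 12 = (v - 3)*(v - 4)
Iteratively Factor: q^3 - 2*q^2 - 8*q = (q)*(q^2 - 2*q - 8) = q*(q + 2)*(q - 4)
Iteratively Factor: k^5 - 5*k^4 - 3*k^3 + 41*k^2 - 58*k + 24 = (k - 1)*(k^4 - 4*k^3 - 7*k^2 + 34*k - 24) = (k - 1)*(k + 3)*(k^3 - 7*k^2 + 14*k - 8) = (k - 1)^2*(k + 3)*(k^2 - 6*k + 8) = (k - 2)*(k - 1)^2*(k + 3)*(k - 4)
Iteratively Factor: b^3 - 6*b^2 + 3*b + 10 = (b - 5)*(b^2 - b - 2) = (b - 5)*(b + 1)*(b - 2)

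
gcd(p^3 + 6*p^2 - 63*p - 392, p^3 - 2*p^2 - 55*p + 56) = p^2 - p - 56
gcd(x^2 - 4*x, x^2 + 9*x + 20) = 1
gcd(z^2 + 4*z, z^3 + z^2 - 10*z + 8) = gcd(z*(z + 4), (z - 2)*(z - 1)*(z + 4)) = z + 4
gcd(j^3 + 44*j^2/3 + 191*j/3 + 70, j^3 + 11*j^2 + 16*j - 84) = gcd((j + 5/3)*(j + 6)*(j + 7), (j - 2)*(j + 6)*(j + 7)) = j^2 + 13*j + 42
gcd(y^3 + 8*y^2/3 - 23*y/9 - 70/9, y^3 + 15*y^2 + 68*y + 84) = y + 2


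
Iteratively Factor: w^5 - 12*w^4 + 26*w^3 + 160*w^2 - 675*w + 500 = (w - 1)*(w^4 - 11*w^3 + 15*w^2 + 175*w - 500) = (w - 5)*(w - 1)*(w^3 - 6*w^2 - 15*w + 100) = (w - 5)^2*(w - 1)*(w^2 - w - 20) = (w - 5)^2*(w - 1)*(w + 4)*(w - 5)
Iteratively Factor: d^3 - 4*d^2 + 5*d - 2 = (d - 1)*(d^2 - 3*d + 2) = (d - 1)^2*(d - 2)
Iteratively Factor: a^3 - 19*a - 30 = (a - 5)*(a^2 + 5*a + 6) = (a - 5)*(a + 3)*(a + 2)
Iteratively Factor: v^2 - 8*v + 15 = (v - 5)*(v - 3)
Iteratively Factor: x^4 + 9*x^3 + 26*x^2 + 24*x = (x)*(x^3 + 9*x^2 + 26*x + 24) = x*(x + 3)*(x^2 + 6*x + 8) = x*(x + 3)*(x + 4)*(x + 2)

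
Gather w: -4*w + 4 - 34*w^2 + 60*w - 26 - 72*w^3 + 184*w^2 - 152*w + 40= -72*w^3 + 150*w^2 - 96*w + 18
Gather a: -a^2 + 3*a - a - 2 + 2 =-a^2 + 2*a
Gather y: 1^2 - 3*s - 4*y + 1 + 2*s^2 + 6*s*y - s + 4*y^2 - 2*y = 2*s^2 - 4*s + 4*y^2 + y*(6*s - 6) + 2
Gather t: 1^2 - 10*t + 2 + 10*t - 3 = 0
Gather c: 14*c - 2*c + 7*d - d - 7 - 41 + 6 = 12*c + 6*d - 42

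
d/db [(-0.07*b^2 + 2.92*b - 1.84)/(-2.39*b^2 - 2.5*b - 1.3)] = (7.1538*b^2 - 8.6132*b - 8.396)/(5.7121*b^4 + 11.95*b^3 + 12.464*b^2 + 6.5*b + 1.69)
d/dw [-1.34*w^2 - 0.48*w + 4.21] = -2.68*w - 0.48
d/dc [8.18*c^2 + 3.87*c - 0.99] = 16.36*c + 3.87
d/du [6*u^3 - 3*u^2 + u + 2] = 18*u^2 - 6*u + 1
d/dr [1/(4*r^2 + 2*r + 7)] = 2*(-4*r - 1)/(4*r^2 + 2*r + 7)^2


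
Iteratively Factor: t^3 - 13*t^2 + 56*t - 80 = (t - 4)*(t^2 - 9*t + 20) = (t - 4)^2*(t - 5)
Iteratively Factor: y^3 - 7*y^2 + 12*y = (y)*(y^2 - 7*y + 12) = y*(y - 3)*(y - 4)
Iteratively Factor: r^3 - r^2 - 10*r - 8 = (r + 2)*(r^2 - 3*r - 4) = (r - 4)*(r + 2)*(r + 1)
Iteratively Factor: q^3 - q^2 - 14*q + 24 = (q + 4)*(q^2 - 5*q + 6) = (q - 2)*(q + 4)*(q - 3)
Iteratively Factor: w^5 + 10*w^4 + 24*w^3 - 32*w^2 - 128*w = (w + 4)*(w^4 + 6*w^3 - 32*w) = w*(w + 4)*(w^3 + 6*w^2 - 32) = w*(w - 2)*(w + 4)*(w^2 + 8*w + 16) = w*(w - 2)*(w + 4)^2*(w + 4)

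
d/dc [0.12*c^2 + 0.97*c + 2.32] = 0.24*c + 0.97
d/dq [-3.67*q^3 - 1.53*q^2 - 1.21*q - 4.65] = -11.01*q^2 - 3.06*q - 1.21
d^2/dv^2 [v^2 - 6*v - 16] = 2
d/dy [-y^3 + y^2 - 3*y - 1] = -3*y^2 + 2*y - 3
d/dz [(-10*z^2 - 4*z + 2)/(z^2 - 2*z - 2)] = 12*(2*z^2 + 3*z + 1)/(z^4 - 4*z^3 + 8*z + 4)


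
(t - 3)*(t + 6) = t^2 + 3*t - 18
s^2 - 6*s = s*(s - 6)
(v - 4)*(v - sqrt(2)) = v^2 - 4*v - sqrt(2)*v + 4*sqrt(2)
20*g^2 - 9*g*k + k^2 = (-5*g + k)*(-4*g + k)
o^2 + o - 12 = (o - 3)*(o + 4)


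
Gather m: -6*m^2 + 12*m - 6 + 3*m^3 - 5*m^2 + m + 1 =3*m^3 - 11*m^2 + 13*m - 5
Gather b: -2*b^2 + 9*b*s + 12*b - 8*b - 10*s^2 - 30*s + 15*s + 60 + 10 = -2*b^2 + b*(9*s + 4) - 10*s^2 - 15*s + 70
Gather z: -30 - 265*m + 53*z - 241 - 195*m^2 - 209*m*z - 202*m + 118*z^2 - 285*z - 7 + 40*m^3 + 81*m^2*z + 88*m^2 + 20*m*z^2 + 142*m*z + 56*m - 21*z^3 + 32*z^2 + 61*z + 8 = 40*m^3 - 107*m^2 - 411*m - 21*z^3 + z^2*(20*m + 150) + z*(81*m^2 - 67*m - 171) - 270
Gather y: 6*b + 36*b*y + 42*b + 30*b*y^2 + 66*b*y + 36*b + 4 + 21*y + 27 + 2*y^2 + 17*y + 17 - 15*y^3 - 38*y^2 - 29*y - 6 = 84*b - 15*y^3 + y^2*(30*b - 36) + y*(102*b + 9) + 42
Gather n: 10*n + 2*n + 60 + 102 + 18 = 12*n + 180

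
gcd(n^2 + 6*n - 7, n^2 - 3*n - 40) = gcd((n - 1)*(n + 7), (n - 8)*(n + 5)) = 1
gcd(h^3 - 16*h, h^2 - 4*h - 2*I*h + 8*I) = h - 4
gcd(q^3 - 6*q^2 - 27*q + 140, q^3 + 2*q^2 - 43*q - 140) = q^2 - 2*q - 35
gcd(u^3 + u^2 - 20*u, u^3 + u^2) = u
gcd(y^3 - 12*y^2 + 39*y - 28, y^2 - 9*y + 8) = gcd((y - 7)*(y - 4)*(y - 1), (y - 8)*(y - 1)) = y - 1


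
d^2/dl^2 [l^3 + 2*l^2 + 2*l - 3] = 6*l + 4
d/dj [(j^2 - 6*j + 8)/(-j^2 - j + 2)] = (-7*j^2 + 20*j - 4)/(j^4 + 2*j^3 - 3*j^2 - 4*j + 4)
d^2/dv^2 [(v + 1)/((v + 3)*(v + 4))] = 2*(v^3 + 3*v^2 - 15*v - 47)/(v^6 + 21*v^5 + 183*v^4 + 847*v^3 + 2196*v^2 + 3024*v + 1728)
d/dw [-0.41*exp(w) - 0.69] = -0.41*exp(w)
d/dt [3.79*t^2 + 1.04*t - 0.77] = 7.58*t + 1.04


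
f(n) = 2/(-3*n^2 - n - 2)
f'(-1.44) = -0.33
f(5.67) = -0.02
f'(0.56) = 0.71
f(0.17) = -0.89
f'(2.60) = 0.05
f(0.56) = -0.57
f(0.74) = -0.46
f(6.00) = -0.02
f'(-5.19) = -0.01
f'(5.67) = 0.01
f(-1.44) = -0.29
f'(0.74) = 0.57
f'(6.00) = 0.01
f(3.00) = -0.06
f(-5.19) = -0.03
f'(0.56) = 0.71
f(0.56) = -0.57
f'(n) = 2*(6*n + 1)/(-3*n^2 - n - 2)^2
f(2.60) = -0.08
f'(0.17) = 0.79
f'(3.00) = 0.04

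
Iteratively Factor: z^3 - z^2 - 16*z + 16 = (z - 4)*(z^2 + 3*z - 4) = (z - 4)*(z + 4)*(z - 1)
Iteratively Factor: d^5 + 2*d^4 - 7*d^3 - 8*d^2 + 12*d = (d)*(d^4 + 2*d^3 - 7*d^2 - 8*d + 12) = d*(d - 2)*(d^3 + 4*d^2 + d - 6) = d*(d - 2)*(d + 3)*(d^2 + d - 2) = d*(d - 2)*(d - 1)*(d + 3)*(d + 2)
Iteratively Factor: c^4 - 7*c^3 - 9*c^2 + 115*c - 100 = (c - 5)*(c^3 - 2*c^2 - 19*c + 20) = (c - 5)^2*(c^2 + 3*c - 4) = (c - 5)^2*(c + 4)*(c - 1)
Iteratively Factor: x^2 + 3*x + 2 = (x + 1)*(x + 2)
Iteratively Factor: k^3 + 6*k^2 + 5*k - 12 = (k + 3)*(k^2 + 3*k - 4) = (k - 1)*(k + 3)*(k + 4)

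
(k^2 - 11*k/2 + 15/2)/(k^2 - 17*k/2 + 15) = (k - 3)/(k - 6)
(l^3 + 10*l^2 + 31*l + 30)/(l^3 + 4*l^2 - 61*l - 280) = (l^2 + 5*l + 6)/(l^2 - l - 56)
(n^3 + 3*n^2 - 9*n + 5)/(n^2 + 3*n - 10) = (n^2 - 2*n + 1)/(n - 2)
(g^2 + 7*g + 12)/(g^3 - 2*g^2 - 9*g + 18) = (g + 4)/(g^2 - 5*g + 6)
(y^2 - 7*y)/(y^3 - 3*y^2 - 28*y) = 1/(y + 4)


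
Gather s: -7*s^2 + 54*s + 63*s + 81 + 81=-7*s^2 + 117*s + 162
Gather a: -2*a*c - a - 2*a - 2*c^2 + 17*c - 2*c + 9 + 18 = a*(-2*c - 3) - 2*c^2 + 15*c + 27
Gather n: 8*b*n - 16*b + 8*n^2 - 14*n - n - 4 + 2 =-16*b + 8*n^2 + n*(8*b - 15) - 2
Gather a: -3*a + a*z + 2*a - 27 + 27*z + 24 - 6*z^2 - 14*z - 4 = a*(z - 1) - 6*z^2 + 13*z - 7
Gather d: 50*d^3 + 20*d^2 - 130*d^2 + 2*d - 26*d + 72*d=50*d^3 - 110*d^2 + 48*d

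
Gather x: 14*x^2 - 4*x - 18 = 14*x^2 - 4*x - 18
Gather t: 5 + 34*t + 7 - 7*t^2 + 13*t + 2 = -7*t^2 + 47*t + 14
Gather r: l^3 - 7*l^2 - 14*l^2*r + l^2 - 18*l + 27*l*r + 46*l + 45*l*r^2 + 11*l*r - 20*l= l^3 - 6*l^2 + 45*l*r^2 + 8*l + r*(-14*l^2 + 38*l)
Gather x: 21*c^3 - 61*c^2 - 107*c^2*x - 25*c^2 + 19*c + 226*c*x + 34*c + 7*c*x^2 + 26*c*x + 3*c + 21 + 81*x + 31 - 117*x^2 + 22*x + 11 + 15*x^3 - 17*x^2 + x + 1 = 21*c^3 - 86*c^2 + 56*c + 15*x^3 + x^2*(7*c - 134) + x*(-107*c^2 + 252*c + 104) + 64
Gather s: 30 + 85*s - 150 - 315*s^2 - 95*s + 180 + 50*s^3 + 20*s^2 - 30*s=50*s^3 - 295*s^2 - 40*s + 60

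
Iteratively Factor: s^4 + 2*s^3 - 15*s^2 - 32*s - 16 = (s + 1)*(s^3 + s^2 - 16*s - 16) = (s + 1)^2*(s^2 - 16) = (s - 4)*(s + 1)^2*(s + 4)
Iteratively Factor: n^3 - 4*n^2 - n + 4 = (n - 1)*(n^2 - 3*n - 4) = (n - 1)*(n + 1)*(n - 4)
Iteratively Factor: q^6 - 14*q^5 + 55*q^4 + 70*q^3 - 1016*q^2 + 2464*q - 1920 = (q + 4)*(q^5 - 18*q^4 + 127*q^3 - 438*q^2 + 736*q - 480) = (q - 5)*(q + 4)*(q^4 - 13*q^3 + 62*q^2 - 128*q + 96) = (q - 5)*(q - 4)*(q + 4)*(q^3 - 9*q^2 + 26*q - 24) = (q - 5)*(q - 4)^2*(q + 4)*(q^2 - 5*q + 6) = (q - 5)*(q - 4)^2*(q - 3)*(q + 4)*(q - 2)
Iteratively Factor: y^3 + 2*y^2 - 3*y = (y + 3)*(y^2 - y) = (y - 1)*(y + 3)*(y)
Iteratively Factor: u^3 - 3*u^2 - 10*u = (u)*(u^2 - 3*u - 10) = u*(u + 2)*(u - 5)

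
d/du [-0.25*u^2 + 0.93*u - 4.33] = 0.93 - 0.5*u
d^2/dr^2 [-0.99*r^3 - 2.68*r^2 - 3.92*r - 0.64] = -5.94*r - 5.36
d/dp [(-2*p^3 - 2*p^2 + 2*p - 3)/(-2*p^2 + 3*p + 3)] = (4*p^4 - 12*p^3 - 20*p^2 - 24*p + 15)/(4*p^4 - 12*p^3 - 3*p^2 + 18*p + 9)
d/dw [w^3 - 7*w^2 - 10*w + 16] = 3*w^2 - 14*w - 10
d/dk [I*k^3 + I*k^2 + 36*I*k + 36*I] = I*(3*k^2 + 2*k + 36)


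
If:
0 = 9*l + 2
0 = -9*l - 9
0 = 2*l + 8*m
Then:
No Solution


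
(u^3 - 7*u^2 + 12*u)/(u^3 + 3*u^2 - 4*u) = (u^2 - 7*u + 12)/(u^2 + 3*u - 4)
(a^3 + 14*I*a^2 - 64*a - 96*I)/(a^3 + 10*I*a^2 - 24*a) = (a + 4*I)/a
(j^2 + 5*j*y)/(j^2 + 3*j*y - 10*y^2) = j/(j - 2*y)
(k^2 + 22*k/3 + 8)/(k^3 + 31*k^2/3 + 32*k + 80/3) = (k + 6)/(k^2 + 9*k + 20)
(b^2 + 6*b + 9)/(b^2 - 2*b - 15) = (b + 3)/(b - 5)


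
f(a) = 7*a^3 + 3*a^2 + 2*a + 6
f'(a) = 21*a^2 + 6*a + 2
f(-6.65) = -1933.19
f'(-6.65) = 890.77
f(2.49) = 137.65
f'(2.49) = 147.14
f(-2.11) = -50.62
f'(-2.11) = 82.83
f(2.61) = 156.11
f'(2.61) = 160.71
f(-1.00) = 0.00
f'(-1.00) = 17.00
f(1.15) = 22.91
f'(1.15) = 36.67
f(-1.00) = 0.00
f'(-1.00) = 17.00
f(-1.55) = -15.96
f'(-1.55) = 43.15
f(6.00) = 1638.00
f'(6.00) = 794.00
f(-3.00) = -162.00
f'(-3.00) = 173.00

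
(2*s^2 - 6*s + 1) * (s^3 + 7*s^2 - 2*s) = 2*s^5 + 8*s^4 - 45*s^3 + 19*s^2 - 2*s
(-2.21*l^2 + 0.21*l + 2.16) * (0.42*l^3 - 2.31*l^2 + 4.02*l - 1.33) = -0.9282*l^5 + 5.1933*l^4 - 8.4621*l^3 - 1.2061*l^2 + 8.4039*l - 2.8728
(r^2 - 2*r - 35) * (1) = r^2 - 2*r - 35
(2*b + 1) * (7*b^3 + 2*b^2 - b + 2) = 14*b^4 + 11*b^3 + 3*b + 2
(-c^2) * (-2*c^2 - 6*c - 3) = 2*c^4 + 6*c^3 + 3*c^2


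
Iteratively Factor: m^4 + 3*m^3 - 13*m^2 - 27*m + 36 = (m - 3)*(m^3 + 6*m^2 + 5*m - 12) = (m - 3)*(m - 1)*(m^2 + 7*m + 12) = (m - 3)*(m - 1)*(m + 4)*(m + 3)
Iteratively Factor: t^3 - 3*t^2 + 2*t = (t - 2)*(t^2 - t) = t*(t - 2)*(t - 1)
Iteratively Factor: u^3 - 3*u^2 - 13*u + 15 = (u + 3)*(u^2 - 6*u + 5) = (u - 5)*(u + 3)*(u - 1)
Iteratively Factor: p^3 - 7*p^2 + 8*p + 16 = (p - 4)*(p^2 - 3*p - 4) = (p - 4)*(p + 1)*(p - 4)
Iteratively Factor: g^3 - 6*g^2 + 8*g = (g - 4)*(g^2 - 2*g) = (g - 4)*(g - 2)*(g)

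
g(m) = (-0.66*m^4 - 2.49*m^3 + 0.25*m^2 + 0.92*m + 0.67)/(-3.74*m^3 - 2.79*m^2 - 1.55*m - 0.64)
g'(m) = (11.22*m^2 + 5.58*m + 1.55)*(-0.66*m^4 - 2.49*m^3 + 0.25*m^2 + 0.92*m + 0.67)/(-3.74*m^3 - 2.79*m^2 - 1.55*m - 0.64)^2 + (-2.64*m^3 - 7.47*m^2 + 0.5*m + 0.92)/(-3.74*m^3 - 2.79*m^2 - 1.55*m - 0.64) = (2.4684*m^6 + 3.6828*m^5 + 10.9511*m^4 + 16.2902*m^3 + 14.4775*m^2 + 3.4186*m + 0.4497)/(13.9876*m^6 + 20.8692*m^5 + 19.3781*m^4 + 13.4362*m^3 + 5.9737*m^2 + 1.984*m + 0.4096)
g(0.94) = 0.11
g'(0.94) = 0.73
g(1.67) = 0.49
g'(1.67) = 0.38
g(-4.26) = -0.10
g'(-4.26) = 0.20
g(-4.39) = -0.12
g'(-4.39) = 0.20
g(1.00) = 0.15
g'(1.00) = 0.68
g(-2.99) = 0.18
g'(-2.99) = 0.23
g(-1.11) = 0.86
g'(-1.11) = 0.95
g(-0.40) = -2.13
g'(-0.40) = 11.81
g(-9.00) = -1.00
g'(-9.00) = 0.18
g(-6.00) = -0.44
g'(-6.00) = 0.19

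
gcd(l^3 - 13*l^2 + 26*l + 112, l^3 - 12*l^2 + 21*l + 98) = l^2 - 5*l - 14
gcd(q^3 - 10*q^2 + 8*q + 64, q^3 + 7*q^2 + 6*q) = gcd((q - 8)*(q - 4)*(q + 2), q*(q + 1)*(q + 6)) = 1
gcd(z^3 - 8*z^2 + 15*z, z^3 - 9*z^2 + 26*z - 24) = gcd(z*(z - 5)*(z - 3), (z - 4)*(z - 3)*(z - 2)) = z - 3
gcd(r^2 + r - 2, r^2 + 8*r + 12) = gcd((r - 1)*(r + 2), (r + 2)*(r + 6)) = r + 2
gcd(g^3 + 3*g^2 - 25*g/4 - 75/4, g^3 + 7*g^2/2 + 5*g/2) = g + 5/2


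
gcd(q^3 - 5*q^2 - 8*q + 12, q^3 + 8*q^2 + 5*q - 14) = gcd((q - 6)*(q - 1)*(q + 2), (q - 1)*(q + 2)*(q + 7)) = q^2 + q - 2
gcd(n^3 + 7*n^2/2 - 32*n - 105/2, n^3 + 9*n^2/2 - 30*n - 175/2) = n^2 + 2*n - 35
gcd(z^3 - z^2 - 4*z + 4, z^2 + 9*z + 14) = z + 2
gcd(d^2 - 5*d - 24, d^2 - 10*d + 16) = d - 8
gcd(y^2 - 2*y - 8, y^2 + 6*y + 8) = y + 2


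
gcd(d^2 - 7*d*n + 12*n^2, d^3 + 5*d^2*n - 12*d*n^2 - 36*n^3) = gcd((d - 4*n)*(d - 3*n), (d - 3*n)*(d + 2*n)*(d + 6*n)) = d - 3*n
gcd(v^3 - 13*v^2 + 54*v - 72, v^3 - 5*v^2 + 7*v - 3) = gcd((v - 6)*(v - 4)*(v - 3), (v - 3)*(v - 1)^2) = v - 3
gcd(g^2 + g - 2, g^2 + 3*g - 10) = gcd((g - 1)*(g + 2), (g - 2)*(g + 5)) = 1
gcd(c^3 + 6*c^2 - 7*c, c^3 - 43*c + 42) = c^2 + 6*c - 7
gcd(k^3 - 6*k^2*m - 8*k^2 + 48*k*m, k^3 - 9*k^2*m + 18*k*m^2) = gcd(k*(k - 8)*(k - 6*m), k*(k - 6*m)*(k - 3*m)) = k^2 - 6*k*m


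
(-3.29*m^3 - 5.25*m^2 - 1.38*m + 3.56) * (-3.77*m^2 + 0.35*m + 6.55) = 12.4033*m^5 + 18.641*m^4 - 18.1844*m^3 - 48.2917*m^2 - 7.793*m + 23.318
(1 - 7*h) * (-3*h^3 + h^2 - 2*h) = 21*h^4 - 10*h^3 + 15*h^2 - 2*h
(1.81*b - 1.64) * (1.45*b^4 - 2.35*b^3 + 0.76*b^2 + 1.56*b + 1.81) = 2.6245*b^5 - 6.6315*b^4 + 5.2296*b^3 + 1.5772*b^2 + 0.7177*b - 2.9684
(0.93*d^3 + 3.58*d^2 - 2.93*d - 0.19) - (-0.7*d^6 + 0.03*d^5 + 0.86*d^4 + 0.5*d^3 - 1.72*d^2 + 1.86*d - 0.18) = 0.7*d^6 - 0.03*d^5 - 0.86*d^4 + 0.43*d^3 + 5.3*d^2 - 4.79*d - 0.01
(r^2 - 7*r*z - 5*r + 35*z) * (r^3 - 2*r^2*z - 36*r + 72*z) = r^5 - 9*r^4*z - 5*r^4 + 14*r^3*z^2 + 45*r^3*z - 36*r^3 - 70*r^2*z^2 + 324*r^2*z + 180*r^2 - 504*r*z^2 - 1620*r*z + 2520*z^2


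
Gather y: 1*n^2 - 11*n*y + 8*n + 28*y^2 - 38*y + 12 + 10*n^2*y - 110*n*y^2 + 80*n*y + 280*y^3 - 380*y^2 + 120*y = n^2 + 8*n + 280*y^3 + y^2*(-110*n - 352) + y*(10*n^2 + 69*n + 82) + 12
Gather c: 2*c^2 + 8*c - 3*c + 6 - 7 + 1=2*c^2 + 5*c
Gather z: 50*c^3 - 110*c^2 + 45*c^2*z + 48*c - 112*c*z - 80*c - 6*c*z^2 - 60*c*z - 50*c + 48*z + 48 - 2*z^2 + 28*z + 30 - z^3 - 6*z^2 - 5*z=50*c^3 - 110*c^2 - 82*c - z^3 + z^2*(-6*c - 8) + z*(45*c^2 - 172*c + 71) + 78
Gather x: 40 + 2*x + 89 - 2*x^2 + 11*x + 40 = -2*x^2 + 13*x + 169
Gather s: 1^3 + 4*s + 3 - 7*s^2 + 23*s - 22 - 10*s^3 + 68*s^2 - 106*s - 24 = -10*s^3 + 61*s^2 - 79*s - 42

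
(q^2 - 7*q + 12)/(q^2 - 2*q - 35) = (-q^2 + 7*q - 12)/(-q^2 + 2*q + 35)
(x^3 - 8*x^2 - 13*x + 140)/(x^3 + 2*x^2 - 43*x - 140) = (x - 5)/(x + 5)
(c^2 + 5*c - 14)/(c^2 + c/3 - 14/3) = 3*(c + 7)/(3*c + 7)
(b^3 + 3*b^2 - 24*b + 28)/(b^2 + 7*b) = b - 4 + 4/b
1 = 1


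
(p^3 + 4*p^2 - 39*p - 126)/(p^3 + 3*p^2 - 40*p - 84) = (p + 3)/(p + 2)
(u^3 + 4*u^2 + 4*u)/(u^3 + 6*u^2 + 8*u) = (u + 2)/(u + 4)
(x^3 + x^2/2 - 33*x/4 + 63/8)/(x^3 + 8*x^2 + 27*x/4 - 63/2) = (x - 3/2)/(x + 6)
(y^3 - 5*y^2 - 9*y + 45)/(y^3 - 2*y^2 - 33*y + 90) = (y + 3)/(y + 6)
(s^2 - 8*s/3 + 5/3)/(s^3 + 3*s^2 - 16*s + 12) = (s - 5/3)/(s^2 + 4*s - 12)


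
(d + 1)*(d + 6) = d^2 + 7*d + 6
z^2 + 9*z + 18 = (z + 3)*(z + 6)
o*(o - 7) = o^2 - 7*o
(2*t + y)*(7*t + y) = 14*t^2 + 9*t*y + y^2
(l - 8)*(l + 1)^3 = l^4 - 5*l^3 - 21*l^2 - 23*l - 8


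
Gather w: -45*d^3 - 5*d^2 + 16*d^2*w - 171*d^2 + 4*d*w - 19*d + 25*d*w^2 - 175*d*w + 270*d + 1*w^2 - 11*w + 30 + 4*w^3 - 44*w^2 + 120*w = -45*d^3 - 176*d^2 + 251*d + 4*w^3 + w^2*(25*d - 43) + w*(16*d^2 - 171*d + 109) + 30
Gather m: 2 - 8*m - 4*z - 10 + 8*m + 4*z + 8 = 0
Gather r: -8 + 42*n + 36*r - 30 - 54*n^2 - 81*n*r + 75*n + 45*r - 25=-54*n^2 + 117*n + r*(81 - 81*n) - 63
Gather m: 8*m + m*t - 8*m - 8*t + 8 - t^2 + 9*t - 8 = m*t - t^2 + t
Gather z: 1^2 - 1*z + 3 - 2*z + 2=6 - 3*z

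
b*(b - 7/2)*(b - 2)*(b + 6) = b^4 + b^3/2 - 26*b^2 + 42*b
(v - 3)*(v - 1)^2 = v^3 - 5*v^2 + 7*v - 3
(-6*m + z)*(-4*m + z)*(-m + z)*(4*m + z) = -96*m^4 + 112*m^3*z - 10*m^2*z^2 - 7*m*z^3 + z^4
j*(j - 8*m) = j^2 - 8*j*m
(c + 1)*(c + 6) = c^2 + 7*c + 6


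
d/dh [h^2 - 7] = 2*h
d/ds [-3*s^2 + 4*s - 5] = 4 - 6*s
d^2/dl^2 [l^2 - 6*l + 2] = 2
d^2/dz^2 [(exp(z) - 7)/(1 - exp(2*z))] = (-exp(4*z) + 28*exp(3*z) - 6*exp(2*z) + 28*exp(z) - 1)*exp(z)/(exp(6*z) - 3*exp(4*z) + 3*exp(2*z) - 1)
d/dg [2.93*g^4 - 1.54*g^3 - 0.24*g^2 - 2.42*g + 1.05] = 11.72*g^3 - 4.62*g^2 - 0.48*g - 2.42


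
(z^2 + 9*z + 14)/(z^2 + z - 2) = (z + 7)/(z - 1)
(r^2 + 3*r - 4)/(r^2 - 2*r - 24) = (r - 1)/(r - 6)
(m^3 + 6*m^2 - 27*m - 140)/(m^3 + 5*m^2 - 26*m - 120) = (m + 7)/(m + 6)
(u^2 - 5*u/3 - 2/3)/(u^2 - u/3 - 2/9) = 3*(u - 2)/(3*u - 2)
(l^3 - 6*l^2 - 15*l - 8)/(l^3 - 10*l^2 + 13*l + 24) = (l + 1)/(l - 3)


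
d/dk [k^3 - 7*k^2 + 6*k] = 3*k^2 - 14*k + 6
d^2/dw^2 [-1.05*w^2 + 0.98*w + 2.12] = -2.10000000000000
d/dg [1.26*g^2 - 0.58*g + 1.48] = 2.52*g - 0.58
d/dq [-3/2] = 0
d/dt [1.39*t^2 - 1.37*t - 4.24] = 2.78*t - 1.37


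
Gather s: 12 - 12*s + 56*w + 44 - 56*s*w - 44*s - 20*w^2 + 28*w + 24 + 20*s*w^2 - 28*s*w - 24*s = s*(20*w^2 - 84*w - 80) - 20*w^2 + 84*w + 80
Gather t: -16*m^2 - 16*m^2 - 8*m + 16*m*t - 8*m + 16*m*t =-32*m^2 + 32*m*t - 16*m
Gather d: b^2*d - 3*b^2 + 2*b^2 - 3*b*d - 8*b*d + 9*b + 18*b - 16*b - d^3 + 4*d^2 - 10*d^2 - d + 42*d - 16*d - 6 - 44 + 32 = -b^2 + 11*b - d^3 - 6*d^2 + d*(b^2 - 11*b + 25) - 18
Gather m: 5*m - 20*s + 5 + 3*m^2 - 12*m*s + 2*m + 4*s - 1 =3*m^2 + m*(7 - 12*s) - 16*s + 4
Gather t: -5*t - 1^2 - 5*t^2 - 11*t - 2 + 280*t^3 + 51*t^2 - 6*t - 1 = 280*t^3 + 46*t^2 - 22*t - 4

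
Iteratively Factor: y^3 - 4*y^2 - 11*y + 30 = (y + 3)*(y^2 - 7*y + 10) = (y - 5)*(y + 3)*(y - 2)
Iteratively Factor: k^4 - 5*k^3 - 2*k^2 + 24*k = (k - 4)*(k^3 - k^2 - 6*k) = (k - 4)*(k - 3)*(k^2 + 2*k) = k*(k - 4)*(k - 3)*(k + 2)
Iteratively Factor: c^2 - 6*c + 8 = (c - 4)*(c - 2)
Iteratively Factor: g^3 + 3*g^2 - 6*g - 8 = (g + 1)*(g^2 + 2*g - 8) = (g - 2)*(g + 1)*(g + 4)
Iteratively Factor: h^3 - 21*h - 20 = (h - 5)*(h^2 + 5*h + 4) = (h - 5)*(h + 4)*(h + 1)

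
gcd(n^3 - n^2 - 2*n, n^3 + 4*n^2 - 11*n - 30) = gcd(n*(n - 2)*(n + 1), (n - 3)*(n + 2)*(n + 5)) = 1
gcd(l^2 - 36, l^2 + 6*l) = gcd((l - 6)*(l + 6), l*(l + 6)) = l + 6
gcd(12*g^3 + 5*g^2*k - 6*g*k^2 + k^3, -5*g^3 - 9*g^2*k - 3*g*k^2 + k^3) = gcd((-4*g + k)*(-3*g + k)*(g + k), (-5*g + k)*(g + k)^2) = g + k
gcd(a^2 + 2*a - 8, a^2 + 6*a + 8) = a + 4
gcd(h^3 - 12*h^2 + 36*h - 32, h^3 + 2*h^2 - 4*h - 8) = h - 2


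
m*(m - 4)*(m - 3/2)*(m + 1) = m^4 - 9*m^3/2 + m^2/2 + 6*m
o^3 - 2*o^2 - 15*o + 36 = (o - 3)^2*(o + 4)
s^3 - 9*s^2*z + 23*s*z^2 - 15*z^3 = (s - 5*z)*(s - 3*z)*(s - z)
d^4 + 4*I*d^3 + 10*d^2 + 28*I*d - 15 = (d - 3*I)*(d + I)^2*(d + 5*I)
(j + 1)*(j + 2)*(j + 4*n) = j^3 + 4*j^2*n + 3*j^2 + 12*j*n + 2*j + 8*n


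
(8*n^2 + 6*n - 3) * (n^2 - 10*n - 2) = 8*n^4 - 74*n^3 - 79*n^2 + 18*n + 6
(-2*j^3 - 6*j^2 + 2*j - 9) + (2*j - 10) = -2*j^3 - 6*j^2 + 4*j - 19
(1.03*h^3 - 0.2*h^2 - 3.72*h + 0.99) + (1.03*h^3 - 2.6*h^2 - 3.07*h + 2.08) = 2.06*h^3 - 2.8*h^2 - 6.79*h + 3.07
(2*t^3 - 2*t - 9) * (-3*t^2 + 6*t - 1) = -6*t^5 + 12*t^4 + 4*t^3 + 15*t^2 - 52*t + 9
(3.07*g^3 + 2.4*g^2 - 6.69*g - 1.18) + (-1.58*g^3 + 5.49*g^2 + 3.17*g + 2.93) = 1.49*g^3 + 7.89*g^2 - 3.52*g + 1.75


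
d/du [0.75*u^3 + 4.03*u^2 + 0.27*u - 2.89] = 2.25*u^2 + 8.06*u + 0.27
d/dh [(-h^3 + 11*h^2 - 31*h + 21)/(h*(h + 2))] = (-h^4 - 4*h^3 + 53*h^2 - 42*h - 42)/(h^2*(h^2 + 4*h + 4))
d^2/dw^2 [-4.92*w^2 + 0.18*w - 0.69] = -9.84000000000000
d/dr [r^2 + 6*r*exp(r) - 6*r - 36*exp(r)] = 6*r*exp(r) + 2*r - 30*exp(r) - 6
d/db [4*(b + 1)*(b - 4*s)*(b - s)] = 12*b^2 - 40*b*s + 8*b + 16*s^2 - 20*s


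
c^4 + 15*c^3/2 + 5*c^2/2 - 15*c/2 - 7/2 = (c - 1)*(c + 1/2)*(c + 1)*(c + 7)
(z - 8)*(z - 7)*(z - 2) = z^3 - 17*z^2 + 86*z - 112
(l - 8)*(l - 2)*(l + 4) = l^3 - 6*l^2 - 24*l + 64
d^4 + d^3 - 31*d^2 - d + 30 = (d - 5)*(d - 1)*(d + 1)*(d + 6)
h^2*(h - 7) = h^3 - 7*h^2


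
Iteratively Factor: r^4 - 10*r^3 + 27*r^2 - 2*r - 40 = (r + 1)*(r^3 - 11*r^2 + 38*r - 40) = (r - 2)*(r + 1)*(r^2 - 9*r + 20) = (r - 5)*(r - 2)*(r + 1)*(r - 4)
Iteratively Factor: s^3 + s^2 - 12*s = (s)*(s^2 + s - 12) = s*(s + 4)*(s - 3)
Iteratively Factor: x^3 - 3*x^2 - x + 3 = (x + 1)*(x^2 - 4*x + 3) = (x - 3)*(x + 1)*(x - 1)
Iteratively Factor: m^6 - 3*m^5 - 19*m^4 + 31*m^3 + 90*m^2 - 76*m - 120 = (m - 2)*(m^5 - m^4 - 21*m^3 - 11*m^2 + 68*m + 60) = (m - 5)*(m - 2)*(m^4 + 4*m^3 - m^2 - 16*m - 12) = (m - 5)*(m - 2)*(m + 1)*(m^3 + 3*m^2 - 4*m - 12) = (m - 5)*(m - 2)*(m + 1)*(m + 3)*(m^2 - 4) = (m - 5)*(m - 2)*(m + 1)*(m + 2)*(m + 3)*(m - 2)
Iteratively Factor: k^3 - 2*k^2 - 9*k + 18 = (k - 3)*(k^2 + k - 6) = (k - 3)*(k + 3)*(k - 2)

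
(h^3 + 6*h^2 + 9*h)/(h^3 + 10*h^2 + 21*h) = (h + 3)/(h + 7)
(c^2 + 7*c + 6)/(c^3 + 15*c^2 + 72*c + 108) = (c + 1)/(c^2 + 9*c + 18)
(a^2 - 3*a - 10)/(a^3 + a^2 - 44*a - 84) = (a - 5)/(a^2 - a - 42)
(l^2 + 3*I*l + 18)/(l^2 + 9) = (l + 6*I)/(l + 3*I)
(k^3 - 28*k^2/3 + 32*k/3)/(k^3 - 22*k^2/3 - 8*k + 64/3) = k/(k + 2)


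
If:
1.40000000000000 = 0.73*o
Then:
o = 1.92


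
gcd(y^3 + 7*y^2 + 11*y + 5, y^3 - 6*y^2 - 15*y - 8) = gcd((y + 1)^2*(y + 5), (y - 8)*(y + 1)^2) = y^2 + 2*y + 1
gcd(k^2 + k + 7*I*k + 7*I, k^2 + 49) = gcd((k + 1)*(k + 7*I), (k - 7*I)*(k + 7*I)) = k + 7*I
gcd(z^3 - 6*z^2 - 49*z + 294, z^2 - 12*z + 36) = z - 6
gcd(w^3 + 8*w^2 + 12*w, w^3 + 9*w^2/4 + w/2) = w^2 + 2*w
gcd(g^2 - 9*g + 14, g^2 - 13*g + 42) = g - 7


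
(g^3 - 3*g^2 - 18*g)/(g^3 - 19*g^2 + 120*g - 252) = g*(g + 3)/(g^2 - 13*g + 42)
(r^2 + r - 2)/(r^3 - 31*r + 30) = (r + 2)/(r^2 + r - 30)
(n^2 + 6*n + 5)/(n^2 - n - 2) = (n + 5)/(n - 2)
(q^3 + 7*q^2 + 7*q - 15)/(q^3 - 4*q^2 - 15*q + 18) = (q + 5)/(q - 6)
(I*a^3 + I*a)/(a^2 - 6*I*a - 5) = a*(I*a - 1)/(a - 5*I)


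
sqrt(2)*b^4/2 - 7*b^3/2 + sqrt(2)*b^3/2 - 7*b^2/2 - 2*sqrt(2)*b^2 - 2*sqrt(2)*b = b*(b/2 + 1/2)*(b - 4*sqrt(2))*(sqrt(2)*b + 1)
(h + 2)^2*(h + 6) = h^3 + 10*h^2 + 28*h + 24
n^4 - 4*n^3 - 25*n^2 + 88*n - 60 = (n - 6)*(n - 2)*(n - 1)*(n + 5)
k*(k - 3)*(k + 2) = k^3 - k^2 - 6*k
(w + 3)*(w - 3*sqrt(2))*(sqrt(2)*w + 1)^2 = 2*w^4 - 4*sqrt(2)*w^3 + 6*w^3 - 12*sqrt(2)*w^2 - 11*w^2 - 33*w - 3*sqrt(2)*w - 9*sqrt(2)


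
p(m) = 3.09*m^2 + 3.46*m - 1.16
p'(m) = 6.18*m + 3.46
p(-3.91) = 32.55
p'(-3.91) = -20.70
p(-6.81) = 118.58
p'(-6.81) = -38.63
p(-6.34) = 101.11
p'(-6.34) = -35.72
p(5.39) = 107.26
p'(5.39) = 36.77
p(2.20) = 21.41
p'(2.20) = 17.06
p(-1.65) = 1.54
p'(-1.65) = -6.74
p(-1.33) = -0.30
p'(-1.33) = -4.76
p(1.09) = 6.28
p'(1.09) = 10.20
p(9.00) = 280.27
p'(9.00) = 59.08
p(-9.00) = 217.99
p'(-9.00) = -52.16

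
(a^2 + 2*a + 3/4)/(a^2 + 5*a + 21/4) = (2*a + 1)/(2*a + 7)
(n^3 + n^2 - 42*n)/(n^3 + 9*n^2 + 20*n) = (n^2 + n - 42)/(n^2 + 9*n + 20)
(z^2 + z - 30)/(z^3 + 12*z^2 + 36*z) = (z - 5)/(z*(z + 6))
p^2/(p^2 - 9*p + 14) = p^2/(p^2 - 9*p + 14)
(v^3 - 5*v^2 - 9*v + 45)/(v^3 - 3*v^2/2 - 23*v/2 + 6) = 2*(v^2 - 8*v + 15)/(2*v^2 - 9*v + 4)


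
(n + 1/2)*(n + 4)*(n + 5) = n^3 + 19*n^2/2 + 49*n/2 + 10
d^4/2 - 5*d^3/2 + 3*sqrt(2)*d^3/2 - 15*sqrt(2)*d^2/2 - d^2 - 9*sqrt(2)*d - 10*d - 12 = (d - 6)*(d + 2*sqrt(2))*(sqrt(2)*d/2 + 1)*(sqrt(2)*d/2 + sqrt(2)/2)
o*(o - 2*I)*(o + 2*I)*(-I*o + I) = -I*o^4 + I*o^3 - 4*I*o^2 + 4*I*o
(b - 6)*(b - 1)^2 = b^3 - 8*b^2 + 13*b - 6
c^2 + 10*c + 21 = (c + 3)*(c + 7)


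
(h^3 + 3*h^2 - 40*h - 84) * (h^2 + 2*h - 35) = h^5 + 5*h^4 - 69*h^3 - 269*h^2 + 1232*h + 2940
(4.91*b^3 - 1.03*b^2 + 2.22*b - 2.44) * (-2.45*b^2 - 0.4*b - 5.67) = -12.0295*b^5 + 0.5595*b^4 - 32.8667*b^3 + 10.9301*b^2 - 11.6114*b + 13.8348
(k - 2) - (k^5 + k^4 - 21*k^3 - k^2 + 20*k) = -k^5 - k^4 + 21*k^3 + k^2 - 19*k - 2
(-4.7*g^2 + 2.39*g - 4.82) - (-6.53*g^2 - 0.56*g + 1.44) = 1.83*g^2 + 2.95*g - 6.26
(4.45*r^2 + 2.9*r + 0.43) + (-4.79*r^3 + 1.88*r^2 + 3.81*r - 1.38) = -4.79*r^3 + 6.33*r^2 + 6.71*r - 0.95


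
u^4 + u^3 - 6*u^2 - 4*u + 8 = (u - 2)*(u - 1)*(u + 2)^2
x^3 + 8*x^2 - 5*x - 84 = (x - 3)*(x + 4)*(x + 7)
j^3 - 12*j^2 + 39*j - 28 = (j - 7)*(j - 4)*(j - 1)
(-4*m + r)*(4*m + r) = -16*m^2 + r^2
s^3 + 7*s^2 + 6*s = s*(s + 1)*(s + 6)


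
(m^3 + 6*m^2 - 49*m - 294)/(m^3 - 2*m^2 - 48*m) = (m^2 - 49)/(m*(m - 8))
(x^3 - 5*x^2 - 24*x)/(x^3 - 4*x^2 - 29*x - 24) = x/(x + 1)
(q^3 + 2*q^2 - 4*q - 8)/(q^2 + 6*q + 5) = (q^3 + 2*q^2 - 4*q - 8)/(q^2 + 6*q + 5)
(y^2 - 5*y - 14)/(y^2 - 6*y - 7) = (y + 2)/(y + 1)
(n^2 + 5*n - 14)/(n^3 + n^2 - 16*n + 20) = (n + 7)/(n^2 + 3*n - 10)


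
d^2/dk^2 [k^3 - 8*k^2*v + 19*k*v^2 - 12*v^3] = 6*k - 16*v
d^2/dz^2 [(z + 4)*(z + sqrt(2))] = 2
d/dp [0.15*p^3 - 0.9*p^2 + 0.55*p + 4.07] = 0.45*p^2 - 1.8*p + 0.55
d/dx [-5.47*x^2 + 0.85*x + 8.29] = 0.85 - 10.94*x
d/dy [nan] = 0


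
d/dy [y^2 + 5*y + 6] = 2*y + 5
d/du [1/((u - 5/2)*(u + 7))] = 2*(-4*u - 9)/(4*u^4 + 36*u^3 - 59*u^2 - 630*u + 1225)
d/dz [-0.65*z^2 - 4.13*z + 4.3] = -1.3*z - 4.13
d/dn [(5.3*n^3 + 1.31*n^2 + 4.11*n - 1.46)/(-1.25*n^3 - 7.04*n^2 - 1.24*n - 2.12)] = (-35.6745*n^4 - 2.869*n^3 - 11.873*n^2 - 26.1112*n - 10.5236)/(1.5625*n^6 + 17.6*n^5 + 52.6616*n^4 + 22.7592*n^3 + 31.3872*n^2 + 5.2576*n + 4.4944)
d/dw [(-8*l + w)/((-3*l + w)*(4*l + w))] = ((-8*l + w)*(3*l - w) - (3*l - w)*(4*l + w) + (4*l + w)*(8*l - w))/((3*l - w)^2*(4*l + w)^2)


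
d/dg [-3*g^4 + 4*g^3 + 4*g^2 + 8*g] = -12*g^3 + 12*g^2 + 8*g + 8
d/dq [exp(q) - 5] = exp(q)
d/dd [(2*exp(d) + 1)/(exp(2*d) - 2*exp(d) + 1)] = 2*(-exp(d) - 2)*exp(d)/(exp(3*d) - 3*exp(2*d) + 3*exp(d) - 1)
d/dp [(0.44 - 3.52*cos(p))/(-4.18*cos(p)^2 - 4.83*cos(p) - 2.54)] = (14.7136*cos(p)^2 - 3.6784*cos(p) - 11.066)*sin(p)/(17.4724*cos(p)^4 + 40.3788*cos(p)^3 + 44.5633*cos(p)^2 + 24.5364*cos(p) + 6.4516)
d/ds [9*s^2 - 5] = 18*s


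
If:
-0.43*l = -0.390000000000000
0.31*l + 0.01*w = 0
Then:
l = 0.91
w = -28.12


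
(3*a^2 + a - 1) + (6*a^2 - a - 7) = 9*a^2 - 8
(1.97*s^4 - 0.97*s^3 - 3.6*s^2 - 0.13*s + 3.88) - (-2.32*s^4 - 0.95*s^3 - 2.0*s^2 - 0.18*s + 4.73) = 4.29*s^4 - 0.02*s^3 - 1.6*s^2 + 0.05*s - 0.850000000000001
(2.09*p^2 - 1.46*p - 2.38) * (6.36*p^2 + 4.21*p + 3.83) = 13.2924*p^4 - 0.486700000000001*p^3 - 13.2787*p^2 - 15.6116*p - 9.1154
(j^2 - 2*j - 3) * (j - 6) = j^3 - 8*j^2 + 9*j + 18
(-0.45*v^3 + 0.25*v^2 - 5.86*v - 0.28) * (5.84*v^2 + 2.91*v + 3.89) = -2.628*v^5 + 0.1505*v^4 - 35.2454*v^3 - 17.7153*v^2 - 23.6102*v - 1.0892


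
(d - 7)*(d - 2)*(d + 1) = d^3 - 8*d^2 + 5*d + 14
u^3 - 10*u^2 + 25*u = u*(u - 5)^2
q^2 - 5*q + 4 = (q - 4)*(q - 1)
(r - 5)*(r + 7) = r^2 + 2*r - 35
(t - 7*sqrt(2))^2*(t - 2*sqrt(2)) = t^3 - 16*sqrt(2)*t^2 + 154*t - 196*sqrt(2)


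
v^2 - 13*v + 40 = (v - 8)*(v - 5)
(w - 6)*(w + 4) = w^2 - 2*w - 24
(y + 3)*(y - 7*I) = y^2 + 3*y - 7*I*y - 21*I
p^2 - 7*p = p*(p - 7)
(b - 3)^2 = b^2 - 6*b + 9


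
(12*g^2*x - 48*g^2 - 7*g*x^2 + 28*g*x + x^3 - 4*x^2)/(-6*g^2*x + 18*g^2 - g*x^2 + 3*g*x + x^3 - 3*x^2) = (-4*g*x + 16*g + x^2 - 4*x)/(2*g*x - 6*g + x^2 - 3*x)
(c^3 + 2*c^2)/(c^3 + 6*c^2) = (c + 2)/(c + 6)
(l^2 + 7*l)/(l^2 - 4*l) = (l + 7)/(l - 4)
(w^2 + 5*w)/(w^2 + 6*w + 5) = w/(w + 1)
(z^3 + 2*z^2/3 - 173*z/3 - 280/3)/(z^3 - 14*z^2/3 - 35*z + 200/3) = (3*z^2 + 26*z + 35)/(3*z^2 + 10*z - 25)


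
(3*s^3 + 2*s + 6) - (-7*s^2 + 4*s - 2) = 3*s^3 + 7*s^2 - 2*s + 8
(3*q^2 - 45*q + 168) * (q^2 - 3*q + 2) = 3*q^4 - 54*q^3 + 309*q^2 - 594*q + 336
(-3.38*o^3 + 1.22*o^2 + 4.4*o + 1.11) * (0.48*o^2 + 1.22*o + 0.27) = -1.6224*o^5 - 3.538*o^4 + 2.6878*o^3 + 6.2302*o^2 + 2.5422*o + 0.2997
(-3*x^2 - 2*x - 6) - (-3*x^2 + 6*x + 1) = -8*x - 7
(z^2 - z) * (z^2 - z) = z^4 - 2*z^3 + z^2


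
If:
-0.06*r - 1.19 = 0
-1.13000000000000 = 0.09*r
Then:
No Solution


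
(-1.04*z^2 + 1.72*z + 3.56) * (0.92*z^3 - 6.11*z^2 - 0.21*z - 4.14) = -0.9568*z^5 + 7.9368*z^4 - 7.0156*z^3 - 17.8072*z^2 - 7.8684*z - 14.7384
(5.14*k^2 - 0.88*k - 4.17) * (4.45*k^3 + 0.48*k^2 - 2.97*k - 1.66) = 22.873*k^5 - 1.4488*k^4 - 34.2447*k^3 - 7.9204*k^2 + 13.8457*k + 6.9222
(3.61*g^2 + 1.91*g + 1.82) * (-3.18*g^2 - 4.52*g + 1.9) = -11.4798*g^4 - 22.391*g^3 - 7.5618*g^2 - 4.5974*g + 3.458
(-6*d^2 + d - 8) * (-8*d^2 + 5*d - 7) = 48*d^4 - 38*d^3 + 111*d^2 - 47*d + 56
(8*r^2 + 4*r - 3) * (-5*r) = -40*r^3 - 20*r^2 + 15*r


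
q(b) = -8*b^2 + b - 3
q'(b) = 1 - 16*b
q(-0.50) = -5.50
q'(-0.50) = 9.00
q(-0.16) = -3.36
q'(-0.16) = 3.56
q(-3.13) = -84.51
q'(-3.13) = 51.08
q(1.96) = -31.77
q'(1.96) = -30.36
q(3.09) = -76.29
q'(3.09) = -48.44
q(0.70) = -6.22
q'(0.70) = -10.20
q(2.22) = -40.21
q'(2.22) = -34.52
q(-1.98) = -36.34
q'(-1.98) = 32.68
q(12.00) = -1143.00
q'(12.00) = -191.00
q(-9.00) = -660.00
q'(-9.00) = 145.00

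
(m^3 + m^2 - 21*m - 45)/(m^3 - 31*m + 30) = (m^2 + 6*m + 9)/(m^2 + 5*m - 6)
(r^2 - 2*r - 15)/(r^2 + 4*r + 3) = (r - 5)/(r + 1)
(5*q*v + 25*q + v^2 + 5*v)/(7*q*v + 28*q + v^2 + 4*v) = (5*q*v + 25*q + v^2 + 5*v)/(7*q*v + 28*q + v^2 + 4*v)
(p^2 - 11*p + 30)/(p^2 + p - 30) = (p - 6)/(p + 6)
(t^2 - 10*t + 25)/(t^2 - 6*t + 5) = (t - 5)/(t - 1)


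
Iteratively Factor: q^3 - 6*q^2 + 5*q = (q - 1)*(q^2 - 5*q) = (q - 5)*(q - 1)*(q)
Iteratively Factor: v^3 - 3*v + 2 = (v - 1)*(v^2 + v - 2) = (v - 1)*(v + 2)*(v - 1)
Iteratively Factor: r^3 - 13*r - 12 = (r + 1)*(r^2 - r - 12) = (r - 4)*(r + 1)*(r + 3)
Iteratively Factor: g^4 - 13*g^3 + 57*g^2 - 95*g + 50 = (g - 5)*(g^3 - 8*g^2 + 17*g - 10) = (g - 5)*(g - 2)*(g^2 - 6*g + 5) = (g - 5)*(g - 2)*(g - 1)*(g - 5)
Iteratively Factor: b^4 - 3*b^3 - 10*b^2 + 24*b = (b)*(b^3 - 3*b^2 - 10*b + 24) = b*(b - 4)*(b^2 + b - 6) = b*(b - 4)*(b - 2)*(b + 3)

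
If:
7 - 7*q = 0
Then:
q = 1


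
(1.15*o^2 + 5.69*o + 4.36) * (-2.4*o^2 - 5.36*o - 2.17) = -2.76*o^4 - 19.82*o^3 - 43.4579*o^2 - 35.7169*o - 9.4612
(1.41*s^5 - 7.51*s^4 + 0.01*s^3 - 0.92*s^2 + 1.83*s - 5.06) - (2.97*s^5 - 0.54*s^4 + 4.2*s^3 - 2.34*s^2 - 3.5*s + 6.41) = -1.56*s^5 - 6.97*s^4 - 4.19*s^3 + 1.42*s^2 + 5.33*s - 11.47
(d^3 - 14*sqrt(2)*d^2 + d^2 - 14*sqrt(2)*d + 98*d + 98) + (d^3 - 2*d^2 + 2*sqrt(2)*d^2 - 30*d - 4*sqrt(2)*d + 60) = 2*d^3 - 12*sqrt(2)*d^2 - d^2 - 18*sqrt(2)*d + 68*d + 158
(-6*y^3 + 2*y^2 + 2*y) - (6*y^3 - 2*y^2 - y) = -12*y^3 + 4*y^2 + 3*y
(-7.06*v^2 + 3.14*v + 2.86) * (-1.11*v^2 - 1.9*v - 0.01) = 7.8366*v^4 + 9.9286*v^3 - 9.07*v^2 - 5.4654*v - 0.0286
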